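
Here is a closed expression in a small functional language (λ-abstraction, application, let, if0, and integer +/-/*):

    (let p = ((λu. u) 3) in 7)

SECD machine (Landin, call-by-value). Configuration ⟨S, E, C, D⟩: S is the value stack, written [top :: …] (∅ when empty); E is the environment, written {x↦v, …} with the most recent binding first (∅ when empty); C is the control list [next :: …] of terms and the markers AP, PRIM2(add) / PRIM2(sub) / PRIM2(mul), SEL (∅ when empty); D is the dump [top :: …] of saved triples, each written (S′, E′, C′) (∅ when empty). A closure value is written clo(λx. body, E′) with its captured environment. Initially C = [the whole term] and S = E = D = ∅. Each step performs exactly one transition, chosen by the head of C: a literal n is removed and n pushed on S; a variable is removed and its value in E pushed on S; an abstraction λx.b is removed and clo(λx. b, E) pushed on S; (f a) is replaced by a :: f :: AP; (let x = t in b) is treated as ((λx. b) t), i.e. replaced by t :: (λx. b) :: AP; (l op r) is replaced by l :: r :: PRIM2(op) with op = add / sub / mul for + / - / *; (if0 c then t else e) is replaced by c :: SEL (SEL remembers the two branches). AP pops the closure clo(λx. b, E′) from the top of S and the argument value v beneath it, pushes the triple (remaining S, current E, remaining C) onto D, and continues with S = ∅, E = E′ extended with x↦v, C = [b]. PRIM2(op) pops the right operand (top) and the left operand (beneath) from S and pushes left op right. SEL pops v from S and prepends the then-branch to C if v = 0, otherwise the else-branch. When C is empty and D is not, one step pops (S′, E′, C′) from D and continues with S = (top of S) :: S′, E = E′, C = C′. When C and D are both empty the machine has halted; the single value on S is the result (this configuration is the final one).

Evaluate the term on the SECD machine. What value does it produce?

step 0: <S=∅, E=∅, C=[(let p = ((λu. u) 3) in 7)], D=∅>
step 1: <S=∅, E=∅, C=[((λu. u) 3) :: (λp. 7) :: AP], D=∅>
step 2: <S=∅, E=∅, C=[3 :: (λu. u) :: AP :: (λp. 7) :: AP], D=∅>
step 3: <S=[3], E=∅, C=[(λu. u) :: AP :: (λp. 7) :: AP], D=∅>
step 4: <S=[clo(λu. u, ∅) :: 3], E=∅, C=[AP :: (λp. 7) :: AP], D=∅>
step 5: <S=∅, E={u↦3}, C=[u], D=[(∅, ∅, [(λp. 7) :: AP])]>
step 6: <S=[3], E={u↦3}, C=∅, D=[(∅, ∅, [(λp. 7) :: AP])]>
step 7: <S=[3], E=∅, C=[(λp. 7) :: AP], D=∅>
step 8: <S=[clo(λp. 7, ∅) :: 3], E=∅, C=[AP], D=∅>
step 9: <S=∅, E={p↦3}, C=[7], D=[(∅, ∅, ∅)]>
step 10: <S=[7], E={p↦3}, C=∅, D=[(∅, ∅, ∅)]>
step 11: <S=[7], E=∅, C=∅, D=∅>
→ final value 7

Answer: 7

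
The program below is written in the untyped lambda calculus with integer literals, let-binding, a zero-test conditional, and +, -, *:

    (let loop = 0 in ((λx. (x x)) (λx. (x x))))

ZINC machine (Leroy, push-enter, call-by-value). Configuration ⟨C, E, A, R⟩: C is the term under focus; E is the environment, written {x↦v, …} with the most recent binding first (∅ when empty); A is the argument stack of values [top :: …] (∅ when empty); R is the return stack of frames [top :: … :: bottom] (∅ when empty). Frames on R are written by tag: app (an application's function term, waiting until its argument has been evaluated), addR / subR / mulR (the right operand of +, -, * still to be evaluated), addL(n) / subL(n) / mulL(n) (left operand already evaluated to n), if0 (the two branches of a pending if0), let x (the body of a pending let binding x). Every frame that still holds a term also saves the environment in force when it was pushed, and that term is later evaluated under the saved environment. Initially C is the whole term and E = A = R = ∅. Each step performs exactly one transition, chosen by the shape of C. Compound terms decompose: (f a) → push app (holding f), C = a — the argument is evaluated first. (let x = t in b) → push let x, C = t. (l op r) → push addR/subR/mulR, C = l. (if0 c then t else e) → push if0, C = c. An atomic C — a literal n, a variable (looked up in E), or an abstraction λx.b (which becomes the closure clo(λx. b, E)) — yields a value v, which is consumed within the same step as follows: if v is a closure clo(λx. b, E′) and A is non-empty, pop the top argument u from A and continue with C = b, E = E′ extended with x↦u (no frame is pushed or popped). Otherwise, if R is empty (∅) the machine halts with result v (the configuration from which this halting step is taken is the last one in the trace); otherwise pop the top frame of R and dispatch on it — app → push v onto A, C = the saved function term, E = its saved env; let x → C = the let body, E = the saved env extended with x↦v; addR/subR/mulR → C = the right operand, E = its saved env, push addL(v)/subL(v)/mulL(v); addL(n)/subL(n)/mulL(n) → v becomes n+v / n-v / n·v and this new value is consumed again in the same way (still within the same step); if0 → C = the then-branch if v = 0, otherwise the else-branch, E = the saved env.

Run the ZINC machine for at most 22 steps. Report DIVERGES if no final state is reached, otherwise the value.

[0] <C=(let loop = 0 in ((λx. (x x)) (λx. (x x)))), E=∅, A=∅, R=∅>
[1] <C=0, E=∅, A=∅, R=[let loop]>
[2] <C=((λx. (x x)) (λx. (x x))), E={loop↦0}, A=∅, R=∅>
[3] <C=(λx. (x x)), E={loop↦0}, A=∅, R=[app]>
[4] <C=(λx. (x x)), E={loop↦0}, A=[clo(λx. (x x), {loop↦0})], R=∅>
[5] <C=(x x), E={x↦clo(λx. (x x), {loop↦0}), loop↦0}, A=∅, R=∅>
[6] <C=x, E={x↦clo(λx. (x x), {loop↦0}), loop↦0}, A=∅, R=[app]>
[7] <C=x, E={x↦clo(λx. (x x), {loop↦0}), loop↦0}, A=[clo(λx. (x x), {loop↦0})], R=∅>
… configuration repeats with period 3 (steps 5–7 recur indefinitely) …

Answer: DIVERGES (no final state within 22 steps)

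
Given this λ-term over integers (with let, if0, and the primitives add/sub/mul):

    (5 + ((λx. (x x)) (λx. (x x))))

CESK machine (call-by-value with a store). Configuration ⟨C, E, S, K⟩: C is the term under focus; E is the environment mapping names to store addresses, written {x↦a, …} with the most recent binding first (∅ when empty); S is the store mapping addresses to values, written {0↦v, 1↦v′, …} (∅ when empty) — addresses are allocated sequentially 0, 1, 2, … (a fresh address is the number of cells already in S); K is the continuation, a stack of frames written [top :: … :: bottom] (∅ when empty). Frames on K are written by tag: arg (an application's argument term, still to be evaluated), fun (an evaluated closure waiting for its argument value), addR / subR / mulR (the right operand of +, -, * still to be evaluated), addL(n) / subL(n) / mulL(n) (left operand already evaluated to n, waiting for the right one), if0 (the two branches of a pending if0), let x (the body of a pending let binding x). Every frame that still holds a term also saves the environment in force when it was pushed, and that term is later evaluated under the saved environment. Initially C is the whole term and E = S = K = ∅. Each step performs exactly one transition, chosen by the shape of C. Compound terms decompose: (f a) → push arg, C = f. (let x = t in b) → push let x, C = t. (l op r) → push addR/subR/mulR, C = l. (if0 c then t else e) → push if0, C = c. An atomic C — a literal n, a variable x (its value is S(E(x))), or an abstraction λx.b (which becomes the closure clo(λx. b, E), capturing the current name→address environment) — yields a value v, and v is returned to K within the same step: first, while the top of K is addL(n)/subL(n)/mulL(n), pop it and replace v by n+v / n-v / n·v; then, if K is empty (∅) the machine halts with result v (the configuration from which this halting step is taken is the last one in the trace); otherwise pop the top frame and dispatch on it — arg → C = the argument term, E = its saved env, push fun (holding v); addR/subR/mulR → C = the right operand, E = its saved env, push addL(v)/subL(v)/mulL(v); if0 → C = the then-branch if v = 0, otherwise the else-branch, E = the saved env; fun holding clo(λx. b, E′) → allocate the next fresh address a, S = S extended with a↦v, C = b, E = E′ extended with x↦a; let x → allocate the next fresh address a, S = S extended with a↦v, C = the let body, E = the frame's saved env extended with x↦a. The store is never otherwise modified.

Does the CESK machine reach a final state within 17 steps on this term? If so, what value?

0. [C=(5 + ((λx. (x x)) (λx. (x x)))) | E=∅ | S=∅ | K=∅]
1. [C=5 | E=∅ | S=∅ | K=[addR]]
2. [C=((λx. (x x)) (λx. (x x))) | E=∅ | S=∅ | K=[addL(5)]]
3. [C=(λx. (x x)) | E=∅ | S=∅ | K=[arg :: addL(5)]]
4. [C=(λx. (x x)) | E=∅ | S=∅ | K=[fun :: addL(5)]]
5. [C=(x x) | E={x↦0} | S={0↦clo(λx. (x x), ∅)} | K=[addL(5)]]
6. [C=x | E={x↦0} | S={0↦clo(λx. (x x), ∅)} | K=[arg :: addL(5)]]
7. [C=x | E={x↦0} | S={0↦clo(λx. (x x), ∅)} | K=[fun :: addL(5)]]
8. [C=(x x) | E={x↦1} | S={0↦clo(λx. (x x), ∅), 1↦clo(λx. (x x), ∅)} | K=[addL(5)]]
9. [C=x | E={x↦1} | S={0↦clo(λx. (x x), ∅), 1↦clo(λx. (x x), ∅)} | K=[arg :: addL(5)]]
10. [C=x | E={x↦1} | S={0↦clo(λx. (x x), ∅), 1↦clo(λx. (x x), ∅)} | K=[fun :: addL(5)]]
11. [C=(x x) | E={x↦2} | S={0↦clo(λx. (x x), ∅), 1↦clo(λx. (x x), ∅), 2↦clo(λx. (x x), ∅)} | K=[addL(5)]]
12. [C=x | E={x↦2} | S={0↦clo(λx. (x x), ∅), 1↦clo(λx. (x x), ∅), 2↦clo(λx. (x x), ∅)} | K=[arg :: addL(5)]]
13. [C=x | E={x↦2} | S={0↦clo(λx. (x x), ∅), 1↦clo(λx. (x x), ∅), 2↦clo(λx. (x x), ∅)} | K=[fun :: addL(5)]]
14. [C=(x x) | E={x↦3} | S={0↦clo(λx. (x x), ∅), 1↦clo(λx. (x x), ∅), 2↦clo(λx. (x x), ∅), 3↦clo(λx. (x x), ∅)} | K=[addL(5)]]
15. [C=x | E={x↦3} | S={0↦clo(λx. (x x), ∅), 1↦clo(λx. (x x), ∅), 2↦clo(λx. (x x), ∅), 3↦clo(λx. (x x), ∅)} | K=[arg :: addL(5)]]
16. [C=x | E={x↦3} | S={0↦clo(λx. (x x), ∅), 1↦clo(λx. (x x), ∅), 2↦clo(λx. (x x), ∅), 3↦clo(λx. (x x), ∅)} | K=[fun :: addL(5)]]
17. [C=(x x) | E={x↦4} | S={0↦clo(λx. (x x), ∅), 1↦clo(λx. (x x), ∅), 2↦clo(λx. (x x), ∅), 3↦clo(λx. (x x), ∅), 4↦clo(λx. (x x), ∅)} | K=[addL(5)]]
→ 17 transitions taken and the configuration is still not final: no result within 17 steps

Answer: DIVERGES (no final state within 17 steps)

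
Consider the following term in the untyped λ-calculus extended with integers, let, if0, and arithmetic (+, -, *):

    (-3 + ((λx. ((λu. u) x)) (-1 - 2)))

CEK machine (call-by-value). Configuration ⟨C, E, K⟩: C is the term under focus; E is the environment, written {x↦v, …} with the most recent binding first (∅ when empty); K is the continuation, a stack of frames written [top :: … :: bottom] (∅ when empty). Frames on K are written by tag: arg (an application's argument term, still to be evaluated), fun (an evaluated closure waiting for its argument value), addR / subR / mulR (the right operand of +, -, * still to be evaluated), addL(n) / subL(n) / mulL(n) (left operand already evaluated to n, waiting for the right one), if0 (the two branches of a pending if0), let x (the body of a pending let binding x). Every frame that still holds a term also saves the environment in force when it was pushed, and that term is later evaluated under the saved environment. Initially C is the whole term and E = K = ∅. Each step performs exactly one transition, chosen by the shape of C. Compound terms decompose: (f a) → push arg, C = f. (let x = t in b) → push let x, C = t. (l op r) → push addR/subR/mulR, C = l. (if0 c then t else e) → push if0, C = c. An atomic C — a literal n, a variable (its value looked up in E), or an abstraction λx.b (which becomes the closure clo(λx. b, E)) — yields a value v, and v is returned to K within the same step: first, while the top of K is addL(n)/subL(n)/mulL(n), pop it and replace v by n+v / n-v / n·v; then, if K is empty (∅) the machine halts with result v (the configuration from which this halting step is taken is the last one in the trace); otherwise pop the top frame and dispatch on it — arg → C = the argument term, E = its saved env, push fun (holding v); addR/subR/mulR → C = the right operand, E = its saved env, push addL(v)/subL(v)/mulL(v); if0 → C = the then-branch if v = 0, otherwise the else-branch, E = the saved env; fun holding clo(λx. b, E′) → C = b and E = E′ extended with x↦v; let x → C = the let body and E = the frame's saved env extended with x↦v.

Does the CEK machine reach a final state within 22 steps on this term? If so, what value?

Answer: -6

Derivation:
0. <C=(-3 + ((λx. ((λu. u) x)) (-1 - 2))), E=∅, K=∅>
1. <C=-3, E=∅, K=[addR]>
2. <C=((λx. ((λu. u) x)) (-1 - 2)), E=∅, K=[addL(-3)]>
3. <C=(λx. ((λu. u) x)), E=∅, K=[arg :: addL(-3)]>
4. <C=(-1 - 2), E=∅, K=[fun :: addL(-3)]>
5. <C=-1, E=∅, K=[subR :: fun :: addL(-3)]>
6. <C=2, E=∅, K=[subL(-1) :: fun :: addL(-3)]>
7. <C=((λu. u) x), E={x↦-3}, K=[addL(-3)]>
8. <C=(λu. u), E={x↦-3}, K=[arg :: addL(-3)]>
9. <C=x, E={x↦-3}, K=[fun :: addL(-3)]>
10. <C=u, E={u↦-3, x↦-3}, K=[addL(-3)]>
→ final value -6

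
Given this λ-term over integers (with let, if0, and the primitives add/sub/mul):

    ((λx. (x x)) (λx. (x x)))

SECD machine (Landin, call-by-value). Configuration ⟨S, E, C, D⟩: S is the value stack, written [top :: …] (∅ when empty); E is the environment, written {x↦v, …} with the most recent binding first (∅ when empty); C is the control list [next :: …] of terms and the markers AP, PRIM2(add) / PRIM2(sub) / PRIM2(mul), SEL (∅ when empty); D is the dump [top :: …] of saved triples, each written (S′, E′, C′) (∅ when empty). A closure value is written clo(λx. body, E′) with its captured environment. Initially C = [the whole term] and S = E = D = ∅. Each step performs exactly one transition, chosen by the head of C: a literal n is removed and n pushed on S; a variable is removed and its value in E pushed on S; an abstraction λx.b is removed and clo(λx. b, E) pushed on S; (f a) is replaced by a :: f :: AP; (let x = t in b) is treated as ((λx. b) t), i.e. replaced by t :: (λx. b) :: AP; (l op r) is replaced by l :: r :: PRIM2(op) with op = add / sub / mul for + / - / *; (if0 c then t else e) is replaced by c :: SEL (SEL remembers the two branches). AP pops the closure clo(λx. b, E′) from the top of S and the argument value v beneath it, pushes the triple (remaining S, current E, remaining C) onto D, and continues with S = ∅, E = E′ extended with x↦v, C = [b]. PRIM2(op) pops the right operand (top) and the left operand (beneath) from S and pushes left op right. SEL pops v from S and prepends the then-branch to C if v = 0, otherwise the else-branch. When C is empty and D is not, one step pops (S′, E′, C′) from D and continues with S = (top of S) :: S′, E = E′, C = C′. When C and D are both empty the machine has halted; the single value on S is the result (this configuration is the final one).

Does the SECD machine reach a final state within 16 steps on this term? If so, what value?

0. <S=∅, E=∅, C=[((λx. (x x)) (λx. (x x)))], D=∅>
1. <S=∅, E=∅, C=[(λx. (x x)) :: (λx. (x x)) :: AP], D=∅>
2. <S=[clo(λx. (x x), ∅)], E=∅, C=[(λx. (x x)) :: AP], D=∅>
3. <S=[clo(λx. (x x), ∅) :: clo(λx. (x x), ∅)], E=∅, C=[AP], D=∅>
4. <S=∅, E={x↦clo(λx. (x x), ∅)}, C=[(x x)], D=[(∅, ∅, ∅)]>
5. <S=∅, E={x↦clo(λx. (x x), ∅)}, C=[x :: x :: AP], D=[(∅, ∅, ∅)]>
6. <S=[clo(λx. (x x), ∅)], E={x↦clo(λx. (x x), ∅)}, C=[x :: AP], D=[(∅, ∅, ∅)]>
7. <S=[clo(λx. (x x), ∅) :: clo(λx. (x x), ∅)], E={x↦clo(λx. (x x), ∅)}, C=[AP], D=[(∅, ∅, ∅)]>
8. <S=∅, E={x↦clo(λx. (x x), ∅)}, C=[(x x)], D=[(∅, {x↦clo(λx. (x x), ∅)}, ∅) :: (∅, ∅, ∅)]>
9. <S=∅, E={x↦clo(λx. (x x), ∅)}, C=[x :: x :: AP], D=[(∅, {x↦clo(λx. (x x), ∅)}, ∅) :: (∅, ∅, ∅)]>
10. <S=[clo(λx. (x x), ∅)], E={x↦clo(λx. (x x), ∅)}, C=[x :: AP], D=[(∅, {x↦clo(λx. (x x), ∅)}, ∅) :: (∅, ∅, ∅)]>
11. <S=[clo(λx. (x x), ∅) :: clo(λx. (x x), ∅)], E={x↦clo(λx. (x x), ∅)}, C=[AP], D=[(∅, {x↦clo(λx. (x x), ∅)}, ∅) :: (∅, ∅, ∅)]>
12. <S=∅, E={x↦clo(λx. (x x), ∅)}, C=[(x x)], D=[(∅, {x↦clo(λx. (x x), ∅)}, ∅) :: (∅, {x↦clo(λx. (x x), ∅)}, ∅) :: (∅, ∅, ∅)]>
13. <S=∅, E={x↦clo(λx. (x x), ∅)}, C=[x :: x :: AP], D=[(∅, {x↦clo(λx. (x x), ∅)}, ∅) :: (∅, {x↦clo(λx. (x x), ∅)}, ∅) :: (∅, ∅, ∅)]>
14. <S=[clo(λx. (x x), ∅)], E={x↦clo(λx. (x x), ∅)}, C=[x :: AP], D=[(∅, {x↦clo(λx. (x x), ∅)}, ∅) :: (∅, {x↦clo(λx. (x x), ∅)}, ∅) :: (∅, ∅, ∅)]>
15. <S=[clo(λx. (x x), ∅) :: clo(λx. (x x), ∅)], E={x↦clo(λx. (x x), ∅)}, C=[AP], D=[(∅, {x↦clo(λx. (x x), ∅)}, ∅) :: (∅, {x↦clo(λx. (x x), ∅)}, ∅) :: (∅, ∅, ∅)]>
16. <S=∅, E={x↦clo(λx. (x x), ∅)}, C=[(x x)], D=[(∅, {x↦clo(λx. (x x), ∅)}, ∅) :: (∅, {x↦clo(λx. (x x), ∅)}, ∅) :: (∅, {x↦clo(λx. (x x), ∅)}, ∅) :: (∅, ∅, ∅)]>
→ 16 transitions taken and the configuration is still not final: no result within 16 steps

Answer: DIVERGES (no final state within 16 steps)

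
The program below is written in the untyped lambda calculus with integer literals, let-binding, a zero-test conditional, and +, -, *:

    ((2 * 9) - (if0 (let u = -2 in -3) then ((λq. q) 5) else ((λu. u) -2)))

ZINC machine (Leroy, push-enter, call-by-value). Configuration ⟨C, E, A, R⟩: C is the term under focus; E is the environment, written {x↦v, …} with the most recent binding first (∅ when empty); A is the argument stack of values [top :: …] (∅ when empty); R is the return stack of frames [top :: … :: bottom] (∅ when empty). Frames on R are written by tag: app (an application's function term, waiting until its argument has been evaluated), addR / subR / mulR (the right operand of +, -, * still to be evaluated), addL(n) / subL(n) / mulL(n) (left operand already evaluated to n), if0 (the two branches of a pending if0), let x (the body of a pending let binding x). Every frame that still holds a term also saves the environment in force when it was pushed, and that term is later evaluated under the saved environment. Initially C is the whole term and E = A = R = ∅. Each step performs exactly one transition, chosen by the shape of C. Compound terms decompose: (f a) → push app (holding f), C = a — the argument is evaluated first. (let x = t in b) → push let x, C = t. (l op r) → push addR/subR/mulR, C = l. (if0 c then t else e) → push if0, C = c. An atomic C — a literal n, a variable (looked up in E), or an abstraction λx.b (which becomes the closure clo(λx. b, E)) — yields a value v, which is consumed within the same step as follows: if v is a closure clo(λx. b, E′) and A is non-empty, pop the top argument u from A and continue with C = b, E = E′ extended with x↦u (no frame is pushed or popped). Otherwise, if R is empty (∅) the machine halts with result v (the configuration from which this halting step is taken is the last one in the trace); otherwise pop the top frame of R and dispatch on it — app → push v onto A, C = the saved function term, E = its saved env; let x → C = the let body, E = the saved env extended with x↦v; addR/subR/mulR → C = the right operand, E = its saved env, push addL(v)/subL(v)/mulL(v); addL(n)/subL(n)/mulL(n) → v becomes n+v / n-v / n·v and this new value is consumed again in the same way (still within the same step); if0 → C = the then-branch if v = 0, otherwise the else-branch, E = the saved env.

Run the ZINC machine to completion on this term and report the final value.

Answer: 20

Derivation:
step 0: [C=((2 * 9) - (if0 (let u = -2 in -3) then ((λq. q) 5) else ((λu. u) -2))) | E=∅ | A=∅ | R=∅]
step 1: [C=(2 * 9) | E=∅ | A=∅ | R=[subR]]
step 2: [C=2 | E=∅ | A=∅ | R=[mulR :: subR]]
step 3: [C=9 | E=∅ | A=∅ | R=[mulL(2) :: subR]]
step 4: [C=(if0 (let u = -2 in -3) then ((λq. q) 5) else ((λu. u) -2)) | E=∅ | A=∅ | R=[subL(18)]]
step 5: [C=(let u = -2 in -3) | E=∅ | A=∅ | R=[if0 :: subL(18)]]
step 6: [C=-2 | E=∅ | A=∅ | R=[let u :: if0 :: subL(18)]]
step 7: [C=-3 | E={u↦-2} | A=∅ | R=[if0 :: subL(18)]]
step 8: [C=((λu. u) -2) | E=∅ | A=∅ | R=[subL(18)]]
step 9: [C=-2 | E=∅ | A=∅ | R=[app :: subL(18)]]
step 10: [C=(λu. u) | E=∅ | A=[-2] | R=[subL(18)]]
step 11: [C=u | E={u↦-2} | A=∅ | R=[subL(18)]]
→ final value 20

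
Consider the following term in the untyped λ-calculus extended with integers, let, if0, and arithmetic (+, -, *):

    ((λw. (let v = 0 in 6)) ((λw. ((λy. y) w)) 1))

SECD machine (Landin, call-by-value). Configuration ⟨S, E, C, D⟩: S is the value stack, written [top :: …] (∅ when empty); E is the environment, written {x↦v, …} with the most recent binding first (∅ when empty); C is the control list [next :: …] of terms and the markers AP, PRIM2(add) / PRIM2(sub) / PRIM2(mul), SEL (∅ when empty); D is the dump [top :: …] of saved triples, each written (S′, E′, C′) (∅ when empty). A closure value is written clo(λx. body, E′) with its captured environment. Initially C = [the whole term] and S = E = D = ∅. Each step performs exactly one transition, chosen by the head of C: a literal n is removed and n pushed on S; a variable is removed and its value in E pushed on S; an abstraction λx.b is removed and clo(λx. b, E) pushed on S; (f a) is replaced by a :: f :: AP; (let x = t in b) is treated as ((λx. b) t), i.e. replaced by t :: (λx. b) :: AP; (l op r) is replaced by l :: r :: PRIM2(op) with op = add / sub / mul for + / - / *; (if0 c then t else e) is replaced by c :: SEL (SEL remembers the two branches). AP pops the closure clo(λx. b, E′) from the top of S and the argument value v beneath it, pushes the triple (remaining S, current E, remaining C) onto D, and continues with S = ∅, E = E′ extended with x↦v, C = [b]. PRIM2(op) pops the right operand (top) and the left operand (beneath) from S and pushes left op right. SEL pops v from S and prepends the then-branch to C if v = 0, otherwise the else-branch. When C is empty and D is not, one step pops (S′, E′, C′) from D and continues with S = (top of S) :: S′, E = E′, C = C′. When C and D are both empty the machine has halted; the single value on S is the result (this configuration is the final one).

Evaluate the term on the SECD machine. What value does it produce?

[0] [S=∅ | E=∅ | C=[((λw. (let v = 0 in 6)) ((λw. ((λy. y) w)) 1))] | D=∅]
[1] [S=∅ | E=∅ | C=[((λw. ((λy. y) w)) 1) :: (λw. (let v = 0 in 6)) :: AP] | D=∅]
[2] [S=∅ | E=∅ | C=[1 :: (λw. ((λy. y) w)) :: AP :: (λw. (let v = 0 in 6)) :: AP] | D=∅]
[3] [S=[1] | E=∅ | C=[(λw. ((λy. y) w)) :: AP :: (λw. (let v = 0 in 6)) :: AP] | D=∅]
[4] [S=[clo(λw. ((λy. y) w), ∅) :: 1] | E=∅ | C=[AP :: (λw. (let v = 0 in 6)) :: AP] | D=∅]
[5] [S=∅ | E={w↦1} | C=[((λy. y) w)] | D=[(∅, ∅, [(λw. (let v = 0 in 6)) :: AP])]]
[6] [S=∅ | E={w↦1} | C=[w :: (λy. y) :: AP] | D=[(∅, ∅, [(λw. (let v = 0 in 6)) :: AP])]]
[7] [S=[1] | E={w↦1} | C=[(λy. y) :: AP] | D=[(∅, ∅, [(λw. (let v = 0 in 6)) :: AP])]]
[8] [S=[clo(λy. y, {w↦1}) :: 1] | E={w↦1} | C=[AP] | D=[(∅, ∅, [(λw. (let v = 0 in 6)) :: AP])]]
[9] [S=∅ | E={y↦1, w↦1} | C=[y] | D=[(∅, {w↦1}, ∅) :: (∅, ∅, [(λw. (let v = 0 in 6)) :: AP])]]
[10] [S=[1] | E={y↦1, w↦1} | C=∅ | D=[(∅, {w↦1}, ∅) :: (∅, ∅, [(λw. (let v = 0 in 6)) :: AP])]]
[11] [S=[1] | E={w↦1} | C=∅ | D=[(∅, ∅, [(λw. (let v = 0 in 6)) :: AP])]]
[12] [S=[1] | E=∅ | C=[(λw. (let v = 0 in 6)) :: AP] | D=∅]
[13] [S=[clo(λw. (let v = 0 in 6), ∅) :: 1] | E=∅ | C=[AP] | D=∅]
[14] [S=∅ | E={w↦1} | C=[(let v = 0 in 6)] | D=[(∅, ∅, ∅)]]
[15] [S=∅ | E={w↦1} | C=[0 :: (λv. 6) :: AP] | D=[(∅, ∅, ∅)]]
[16] [S=[0] | E={w↦1} | C=[(λv. 6) :: AP] | D=[(∅, ∅, ∅)]]
[17] [S=[clo(λv. 6, {w↦1}) :: 0] | E={w↦1} | C=[AP] | D=[(∅, ∅, ∅)]]
[18] [S=∅ | E={v↦0, w↦1} | C=[6] | D=[(∅, {w↦1}, ∅) :: (∅, ∅, ∅)]]
[19] [S=[6] | E={v↦0, w↦1} | C=∅ | D=[(∅, {w↦1}, ∅) :: (∅, ∅, ∅)]]
[20] [S=[6] | E={w↦1} | C=∅ | D=[(∅, ∅, ∅)]]
[21] [S=[6] | E=∅ | C=∅ | D=∅]
→ final value 6

Answer: 6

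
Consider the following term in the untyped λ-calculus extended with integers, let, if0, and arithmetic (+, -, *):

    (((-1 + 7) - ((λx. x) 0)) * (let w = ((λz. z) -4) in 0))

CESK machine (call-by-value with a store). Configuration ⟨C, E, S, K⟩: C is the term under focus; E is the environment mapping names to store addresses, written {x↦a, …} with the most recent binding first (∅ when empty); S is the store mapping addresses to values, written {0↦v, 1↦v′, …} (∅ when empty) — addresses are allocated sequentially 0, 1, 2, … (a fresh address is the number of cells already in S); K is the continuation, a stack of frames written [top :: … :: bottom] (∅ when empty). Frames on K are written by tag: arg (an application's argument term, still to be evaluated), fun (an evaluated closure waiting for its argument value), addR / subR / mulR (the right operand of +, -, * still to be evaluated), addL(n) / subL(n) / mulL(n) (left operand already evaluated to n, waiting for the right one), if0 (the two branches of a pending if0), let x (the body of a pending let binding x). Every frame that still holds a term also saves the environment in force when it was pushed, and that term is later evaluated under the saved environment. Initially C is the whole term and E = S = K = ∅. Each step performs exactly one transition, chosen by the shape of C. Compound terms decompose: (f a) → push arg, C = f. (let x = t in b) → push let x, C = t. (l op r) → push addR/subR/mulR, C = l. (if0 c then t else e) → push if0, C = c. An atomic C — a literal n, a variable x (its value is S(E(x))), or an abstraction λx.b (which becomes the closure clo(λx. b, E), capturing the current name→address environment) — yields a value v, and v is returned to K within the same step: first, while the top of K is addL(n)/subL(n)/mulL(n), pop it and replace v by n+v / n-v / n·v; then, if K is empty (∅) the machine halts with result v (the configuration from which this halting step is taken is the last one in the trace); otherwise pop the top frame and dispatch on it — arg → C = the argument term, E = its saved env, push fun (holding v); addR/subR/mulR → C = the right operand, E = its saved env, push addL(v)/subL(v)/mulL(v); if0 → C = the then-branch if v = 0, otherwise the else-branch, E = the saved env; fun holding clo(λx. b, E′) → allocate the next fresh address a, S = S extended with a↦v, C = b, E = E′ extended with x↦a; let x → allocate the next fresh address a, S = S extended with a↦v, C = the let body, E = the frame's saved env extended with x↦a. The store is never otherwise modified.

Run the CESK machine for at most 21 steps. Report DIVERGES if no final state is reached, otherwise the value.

0. <C=(((-1 + 7) - ((λx. x) 0)) * (let w = ((λz. z) -4) in 0)), E=∅, S=∅, K=∅>
1. <C=((-1 + 7) - ((λx. x) 0)), E=∅, S=∅, K=[mulR]>
2. <C=(-1 + 7), E=∅, S=∅, K=[subR :: mulR]>
3. <C=-1, E=∅, S=∅, K=[addR :: subR :: mulR]>
4. <C=7, E=∅, S=∅, K=[addL(-1) :: subR :: mulR]>
5. <C=((λx. x) 0), E=∅, S=∅, K=[subL(6) :: mulR]>
6. <C=(λx. x), E=∅, S=∅, K=[arg :: subL(6) :: mulR]>
7. <C=0, E=∅, S=∅, K=[fun :: subL(6) :: mulR]>
8. <C=x, E={x↦0}, S={0↦0}, K=[subL(6) :: mulR]>
9. <C=(let w = ((λz. z) -4) in 0), E=∅, S={0↦0}, K=[mulL(6)]>
10. <C=((λz. z) -4), E=∅, S={0↦0}, K=[let w :: mulL(6)]>
11. <C=(λz. z), E=∅, S={0↦0}, K=[arg :: let w :: mulL(6)]>
12. <C=-4, E=∅, S={0↦0}, K=[fun :: let w :: mulL(6)]>
13. <C=z, E={z↦1}, S={0↦0, 1↦-4}, K=[let w :: mulL(6)]>
14. <C=0, E={w↦2}, S={0↦0, 1↦-4, 2↦-4}, K=[mulL(6)]>
→ final value 0

Answer: 0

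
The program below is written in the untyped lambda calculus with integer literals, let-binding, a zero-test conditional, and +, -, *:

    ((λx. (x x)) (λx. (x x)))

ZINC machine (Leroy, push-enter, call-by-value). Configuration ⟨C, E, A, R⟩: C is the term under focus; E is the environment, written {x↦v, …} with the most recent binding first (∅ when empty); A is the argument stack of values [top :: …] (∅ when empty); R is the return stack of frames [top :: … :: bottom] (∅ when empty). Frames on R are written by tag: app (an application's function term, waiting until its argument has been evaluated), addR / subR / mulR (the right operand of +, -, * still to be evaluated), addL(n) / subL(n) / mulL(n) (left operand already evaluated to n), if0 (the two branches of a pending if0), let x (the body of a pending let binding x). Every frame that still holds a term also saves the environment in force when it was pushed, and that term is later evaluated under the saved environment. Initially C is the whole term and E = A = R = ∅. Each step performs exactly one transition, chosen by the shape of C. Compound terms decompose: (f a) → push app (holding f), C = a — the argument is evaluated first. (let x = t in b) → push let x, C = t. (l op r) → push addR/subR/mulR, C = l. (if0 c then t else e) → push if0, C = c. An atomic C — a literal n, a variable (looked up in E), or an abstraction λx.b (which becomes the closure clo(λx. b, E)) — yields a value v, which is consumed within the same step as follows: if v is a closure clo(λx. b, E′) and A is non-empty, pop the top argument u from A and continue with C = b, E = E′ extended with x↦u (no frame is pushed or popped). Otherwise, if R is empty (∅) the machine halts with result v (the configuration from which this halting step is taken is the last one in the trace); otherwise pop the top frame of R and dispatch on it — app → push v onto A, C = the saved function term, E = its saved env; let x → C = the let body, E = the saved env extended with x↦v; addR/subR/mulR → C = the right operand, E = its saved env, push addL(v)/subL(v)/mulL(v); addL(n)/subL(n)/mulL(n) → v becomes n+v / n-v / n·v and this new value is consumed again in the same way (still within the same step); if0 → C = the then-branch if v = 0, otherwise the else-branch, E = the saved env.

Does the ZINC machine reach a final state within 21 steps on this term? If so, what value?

Answer: DIVERGES (no final state within 21 steps)

Derivation:
0. ⟨C=((λx. (x x)) (λx. (x x))); E=∅; A=∅; R=∅⟩
1. ⟨C=(λx. (x x)); E=∅; A=∅; R=[app]⟩
2. ⟨C=(λx. (x x)); E=∅; A=[clo(λx. (x x), ∅)]; R=∅⟩
3. ⟨C=(x x); E={x↦clo(λx. (x x), ∅)}; A=∅; R=∅⟩
4. ⟨C=x; E={x↦clo(λx. (x x), ∅)}; A=∅; R=[app]⟩
5. ⟨C=x; E={x↦clo(λx. (x x), ∅)}; A=[clo(λx. (x x), ∅)]; R=∅⟩
… configuration repeats with period 3 (steps 3–5 recur indefinitely) …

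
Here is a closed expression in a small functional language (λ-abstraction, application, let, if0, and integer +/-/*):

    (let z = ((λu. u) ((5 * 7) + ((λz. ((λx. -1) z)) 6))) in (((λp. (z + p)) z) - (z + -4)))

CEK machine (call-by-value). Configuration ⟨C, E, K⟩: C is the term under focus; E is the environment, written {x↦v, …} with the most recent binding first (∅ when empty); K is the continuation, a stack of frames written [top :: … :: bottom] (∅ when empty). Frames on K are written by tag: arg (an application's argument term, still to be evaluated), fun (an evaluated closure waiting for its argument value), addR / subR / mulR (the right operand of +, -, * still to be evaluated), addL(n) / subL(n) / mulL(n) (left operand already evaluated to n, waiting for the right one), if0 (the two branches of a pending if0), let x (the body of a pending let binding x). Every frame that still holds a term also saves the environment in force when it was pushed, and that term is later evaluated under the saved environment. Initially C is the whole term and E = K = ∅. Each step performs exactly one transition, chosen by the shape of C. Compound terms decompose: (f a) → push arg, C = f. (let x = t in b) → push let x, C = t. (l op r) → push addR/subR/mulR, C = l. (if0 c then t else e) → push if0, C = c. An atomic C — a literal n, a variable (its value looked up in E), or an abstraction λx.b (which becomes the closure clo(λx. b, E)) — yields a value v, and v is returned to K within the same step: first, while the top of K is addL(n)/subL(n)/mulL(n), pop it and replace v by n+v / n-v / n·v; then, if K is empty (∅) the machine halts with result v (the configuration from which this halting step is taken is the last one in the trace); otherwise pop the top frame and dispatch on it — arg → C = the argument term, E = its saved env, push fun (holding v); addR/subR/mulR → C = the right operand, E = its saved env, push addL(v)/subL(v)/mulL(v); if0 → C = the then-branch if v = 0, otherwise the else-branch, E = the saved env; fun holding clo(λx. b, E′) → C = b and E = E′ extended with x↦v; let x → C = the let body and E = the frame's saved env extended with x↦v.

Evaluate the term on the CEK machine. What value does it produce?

[0] ⟨C=(let z = ((λu. u) ((5 * 7) + ((λz. ((λx. -1) z)) 6))) in (((λp. (z + p)) z) - (z + -4))); E=∅; K=∅⟩
[1] ⟨C=((λu. u) ((5 * 7) + ((λz. ((λx. -1) z)) 6))); E=∅; K=[let z]⟩
[2] ⟨C=(λu. u); E=∅; K=[arg :: let z]⟩
[3] ⟨C=((5 * 7) + ((λz. ((λx. -1) z)) 6)); E=∅; K=[fun :: let z]⟩
[4] ⟨C=(5 * 7); E=∅; K=[addR :: fun :: let z]⟩
[5] ⟨C=5; E=∅; K=[mulR :: addR :: fun :: let z]⟩
[6] ⟨C=7; E=∅; K=[mulL(5) :: addR :: fun :: let z]⟩
[7] ⟨C=((λz. ((λx. -1) z)) 6); E=∅; K=[addL(35) :: fun :: let z]⟩
[8] ⟨C=(λz. ((λx. -1) z)); E=∅; K=[arg :: addL(35) :: fun :: let z]⟩
[9] ⟨C=6; E=∅; K=[fun :: addL(35) :: fun :: let z]⟩
[10] ⟨C=((λx. -1) z); E={z↦6}; K=[addL(35) :: fun :: let z]⟩
[11] ⟨C=(λx. -1); E={z↦6}; K=[arg :: addL(35) :: fun :: let z]⟩
[12] ⟨C=z; E={z↦6}; K=[fun :: addL(35) :: fun :: let z]⟩
[13] ⟨C=-1; E={x↦6, z↦6}; K=[addL(35) :: fun :: let z]⟩
[14] ⟨C=u; E={u↦34}; K=[let z]⟩
[15] ⟨C=(((λp. (z + p)) z) - (z + -4)); E={z↦34}; K=∅⟩
[16] ⟨C=((λp. (z + p)) z); E={z↦34}; K=[subR]⟩
[17] ⟨C=(λp. (z + p)); E={z↦34}; K=[arg :: subR]⟩
[18] ⟨C=z; E={z↦34}; K=[fun :: subR]⟩
[19] ⟨C=(z + p); E={p↦34, z↦34}; K=[subR]⟩
[20] ⟨C=z; E={p↦34, z↦34}; K=[addR :: subR]⟩
[21] ⟨C=p; E={p↦34, z↦34}; K=[addL(34) :: subR]⟩
[22] ⟨C=(z + -4); E={z↦34}; K=[subL(68)]⟩
[23] ⟨C=z; E={z↦34}; K=[addR :: subL(68)]⟩
[24] ⟨C=-4; E={z↦34}; K=[addL(34) :: subL(68)]⟩
→ final value 38

Answer: 38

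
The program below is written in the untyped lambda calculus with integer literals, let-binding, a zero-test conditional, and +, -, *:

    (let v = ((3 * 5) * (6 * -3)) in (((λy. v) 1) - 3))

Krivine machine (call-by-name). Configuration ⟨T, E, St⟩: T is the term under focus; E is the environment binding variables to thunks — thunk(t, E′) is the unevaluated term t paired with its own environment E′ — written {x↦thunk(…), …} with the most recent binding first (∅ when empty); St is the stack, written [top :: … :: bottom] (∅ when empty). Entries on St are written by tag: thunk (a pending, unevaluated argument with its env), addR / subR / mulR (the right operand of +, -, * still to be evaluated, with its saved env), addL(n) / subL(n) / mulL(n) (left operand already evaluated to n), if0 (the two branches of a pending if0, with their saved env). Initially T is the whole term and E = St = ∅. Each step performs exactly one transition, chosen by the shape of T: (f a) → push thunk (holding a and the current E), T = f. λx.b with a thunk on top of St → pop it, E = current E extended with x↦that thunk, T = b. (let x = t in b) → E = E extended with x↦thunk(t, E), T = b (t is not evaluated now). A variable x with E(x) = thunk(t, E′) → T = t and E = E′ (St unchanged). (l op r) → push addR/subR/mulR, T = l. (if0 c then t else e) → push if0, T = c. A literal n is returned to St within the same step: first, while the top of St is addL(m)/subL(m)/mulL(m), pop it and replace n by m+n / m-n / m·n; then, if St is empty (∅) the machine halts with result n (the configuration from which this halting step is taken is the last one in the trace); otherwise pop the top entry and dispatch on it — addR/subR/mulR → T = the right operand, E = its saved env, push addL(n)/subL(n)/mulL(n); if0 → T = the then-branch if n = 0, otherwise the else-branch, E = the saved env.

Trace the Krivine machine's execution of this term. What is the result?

Answer: -273

Derivation:
0. ⟨T=(let v = ((3 * 5) * (6 * -3)) in (((λy. v) 1) - 3)); E=∅; St=∅⟩
1. ⟨T=(((λy. v) 1) - 3); E={v↦thunk(((3 * 5) * (6 * -3)), ∅)}; St=∅⟩
2. ⟨T=((λy. v) 1); E={v↦thunk(((3 * 5) * (6 * -3)), ∅)}; St=[subR]⟩
3. ⟨T=(λy. v); E={v↦thunk(((3 * 5) * (6 * -3)), ∅)}; St=[thunk :: subR]⟩
4. ⟨T=v; E={y↦thunk(1, {v↦thunk(((3 * 5) * (6 * -3)), ∅)}), v↦thunk(((3 * 5) * (6 * -3)), ∅)}; St=[subR]⟩
5. ⟨T=((3 * 5) * (6 * -3)); E=∅; St=[subR]⟩
6. ⟨T=(3 * 5); E=∅; St=[mulR :: subR]⟩
7. ⟨T=3; E=∅; St=[mulR :: mulR :: subR]⟩
8. ⟨T=5; E=∅; St=[mulL(3) :: mulR :: subR]⟩
9. ⟨T=(6 * -3); E=∅; St=[mulL(15) :: subR]⟩
10. ⟨T=6; E=∅; St=[mulR :: mulL(15) :: subR]⟩
11. ⟨T=-3; E=∅; St=[mulL(6) :: mulL(15) :: subR]⟩
12. ⟨T=3; E={v↦thunk(((3 * 5) * (6 * -3)), ∅)}; St=[subL(-270)]⟩
→ final value -273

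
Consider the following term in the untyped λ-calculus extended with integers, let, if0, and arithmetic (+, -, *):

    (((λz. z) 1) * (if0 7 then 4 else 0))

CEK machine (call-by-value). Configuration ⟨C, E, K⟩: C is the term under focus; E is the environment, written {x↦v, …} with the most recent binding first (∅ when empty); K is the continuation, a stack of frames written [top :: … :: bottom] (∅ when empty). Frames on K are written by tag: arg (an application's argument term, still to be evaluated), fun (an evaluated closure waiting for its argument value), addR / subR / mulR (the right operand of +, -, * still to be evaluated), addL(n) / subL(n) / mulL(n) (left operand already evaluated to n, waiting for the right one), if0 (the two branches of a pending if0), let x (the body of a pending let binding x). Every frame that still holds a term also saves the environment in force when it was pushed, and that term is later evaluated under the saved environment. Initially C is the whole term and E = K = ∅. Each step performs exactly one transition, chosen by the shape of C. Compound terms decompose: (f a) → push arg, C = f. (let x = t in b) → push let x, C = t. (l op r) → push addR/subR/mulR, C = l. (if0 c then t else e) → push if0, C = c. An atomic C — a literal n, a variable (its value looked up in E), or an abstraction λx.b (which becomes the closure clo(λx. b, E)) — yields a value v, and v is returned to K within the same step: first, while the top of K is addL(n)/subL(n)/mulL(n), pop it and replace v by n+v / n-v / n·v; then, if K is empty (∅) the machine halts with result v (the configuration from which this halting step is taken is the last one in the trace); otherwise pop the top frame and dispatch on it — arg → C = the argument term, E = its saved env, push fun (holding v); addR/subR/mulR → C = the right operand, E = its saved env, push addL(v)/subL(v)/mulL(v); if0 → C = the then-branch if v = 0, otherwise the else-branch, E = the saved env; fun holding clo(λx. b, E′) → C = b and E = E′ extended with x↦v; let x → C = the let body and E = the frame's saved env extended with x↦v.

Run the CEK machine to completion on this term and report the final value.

0. ⟨C=(((λz. z) 1) * (if0 7 then 4 else 0)); E=∅; K=∅⟩
1. ⟨C=((λz. z) 1); E=∅; K=[mulR]⟩
2. ⟨C=(λz. z); E=∅; K=[arg :: mulR]⟩
3. ⟨C=1; E=∅; K=[fun :: mulR]⟩
4. ⟨C=z; E={z↦1}; K=[mulR]⟩
5. ⟨C=(if0 7 then 4 else 0); E=∅; K=[mulL(1)]⟩
6. ⟨C=7; E=∅; K=[if0 :: mulL(1)]⟩
7. ⟨C=0; E=∅; K=[mulL(1)]⟩
→ final value 0

Answer: 0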